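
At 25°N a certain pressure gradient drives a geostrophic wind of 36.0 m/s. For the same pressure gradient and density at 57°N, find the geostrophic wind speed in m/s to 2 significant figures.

With the same pressure gradient and density, V_g ∝ 1/f ∝ 1/sin φ.
V₂ = V₁ · sin φ₁ / sin φ₂ = 36.0 × sin 25° / sin 57°
V₂ = 36.0 × 0.4226/0.8387 = 18 m/s

18 m/s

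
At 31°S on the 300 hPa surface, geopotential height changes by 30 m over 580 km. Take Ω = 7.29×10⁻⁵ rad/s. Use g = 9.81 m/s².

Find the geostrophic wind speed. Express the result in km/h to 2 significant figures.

24 km/h

Coriolis parameter at 31°S:
f = 2Ω sin φ = 2 × 7.29×10⁻⁵ × sin 31° = 7.51×10⁻⁵ s⁻¹
Height gradient: |∂Z/∂n| = 30 m / 580000 m = 5.17×10⁻⁵
On a pressure surface, geostrophic balance gives V_g = (g/f)|∂Z/∂n|:
V_g = 9.81 × 5.17×10⁻⁵ / 7.51×10⁻⁵ = 6.76 m/s
Converting: 6.76 m/s × 3.6 = 24 km/h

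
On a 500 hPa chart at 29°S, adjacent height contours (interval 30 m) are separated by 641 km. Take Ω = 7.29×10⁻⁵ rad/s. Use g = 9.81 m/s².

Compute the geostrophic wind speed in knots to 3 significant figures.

12.6 knots

Coriolis parameter at 29°S:
f = 2Ω sin φ = 2 × 7.29×10⁻⁵ × sin 29° = 7.07×10⁻⁵ s⁻¹
Height gradient: |∂Z/∂n| = 30 m / 641000 m = 4.68×10⁻⁵
On a pressure surface, geostrophic balance gives V_g = (g/f)|∂Z/∂n|:
V_g = 9.81 × 4.68×10⁻⁵ / 7.07×10⁻⁵ = 6.50 m/s
Converting: 6.50 m/s × 1.944 = 12.6 knots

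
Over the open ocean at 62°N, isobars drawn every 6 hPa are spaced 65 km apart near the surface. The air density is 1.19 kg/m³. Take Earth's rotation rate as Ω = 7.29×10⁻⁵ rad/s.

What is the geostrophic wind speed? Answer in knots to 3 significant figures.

Coriolis parameter at 62°N:
f = 2Ω sin φ = 2 × 7.29×10⁻⁵ × sin 62° = 1.29×10⁻⁴ s⁻¹
Pressure gradient: |∂P/∂n| = 600 Pa / 65000 m = 9.23×10⁻³ Pa/m
Geostrophic balance (pressure-gradient force = Coriolis force):
V_g = (1/(fρ)) |∂P/∂n| = 9.23×10⁻³ / (1.29×10⁻⁴ × 1.19) = 60.3 m/s
Converting: 60.3 m/s × 1.944 = 117 knots

117 knots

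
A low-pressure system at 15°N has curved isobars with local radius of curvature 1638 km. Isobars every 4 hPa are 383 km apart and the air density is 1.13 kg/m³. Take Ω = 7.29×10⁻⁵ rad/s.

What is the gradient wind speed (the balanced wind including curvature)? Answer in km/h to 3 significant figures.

67.6 km/h

Coriolis parameter at 15°N:
f = 2Ω sin φ = 2 × 7.29×10⁻⁵ × sin 15° = 3.77×10⁻⁵ s⁻¹
Pressure gradient: |∂P/∂n| = 400 Pa / 383000 m = 1.04×10⁻³ Pa/m
Geostrophic speed: V_g = |∂P/∂n|/(fρ) = 1.04×10⁻³/(3.77×10⁻⁵ × 1.13) = 24.5 m/s
Around a low, centrifugal force acts outward with Coriolis, so pressure-gradient force balances both:
(1/ρ)|∂P/∂n| = fV + V²/R  →  V² + fR·V − fR·V_g = 0
With fR = 3.77×10⁻⁵ × 1638×10³ m = 61.8 m/s:
V = [−fR + √((fR)² + 4 fR V_g)]/2 = [−61.8 + √(61.8² + 4×61.8×24.5)]/2 = 18.8 m/s
Subgeostrophic (V < V_g = 24.5 m/s), as expected around a low.
Converting: 18.8 m/s × 3.6 = 67.6 km/h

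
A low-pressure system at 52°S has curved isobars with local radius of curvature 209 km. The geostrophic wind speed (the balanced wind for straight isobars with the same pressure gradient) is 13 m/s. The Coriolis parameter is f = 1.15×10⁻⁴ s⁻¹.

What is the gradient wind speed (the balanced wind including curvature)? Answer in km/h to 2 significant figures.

34 km/h

Around a low, centrifugal force acts outward with Coriolis, so pressure-gradient force balances both:
(1/ρ)|∂P/∂n| = fV + V²/R  →  V² + fR·V − fR·V_g = 0
With fR = 1.15×10⁻⁴ × 209×10³ m = 24.0 m/s:
V = [−fR + √((fR)² + 4 fR V_g)]/2 = [−24.0 + √(24.0² + 4×24.0×13)]/2 = 9.36 m/s
Subgeostrophic (V < V_g = 13 m/s), as expected around a low.
Converting: 9.36 m/s × 3.6 = 34 km/h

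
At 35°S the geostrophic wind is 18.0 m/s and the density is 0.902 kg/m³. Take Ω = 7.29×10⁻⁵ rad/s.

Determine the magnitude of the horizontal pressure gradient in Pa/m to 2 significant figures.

1.4×10⁻³ Pa/m

Coriolis parameter at 35°S:
f = 2Ω sin φ = 2 × 7.29×10⁻⁵ × sin 35° = 8.36×10⁻⁵ s⁻¹
Geostrophic balance rearranged: |∂P/∂n| = f ρ V_g
|∂P/∂n| = 8.36×10⁻⁵ × 0.902 × 18.0 = 1.36×10⁻³ Pa/m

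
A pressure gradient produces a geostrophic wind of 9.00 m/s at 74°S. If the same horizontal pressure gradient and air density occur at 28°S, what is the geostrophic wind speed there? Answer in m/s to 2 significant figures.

18 m/s

With the same pressure gradient and density, V_g ∝ 1/f ∝ 1/sin φ.
V₂ = V₁ · sin φ₁ / sin φ₂ = 9.00 × sin 74° / sin 28°
V₂ = 9.00 × 0.9613/0.4695 = 18 m/s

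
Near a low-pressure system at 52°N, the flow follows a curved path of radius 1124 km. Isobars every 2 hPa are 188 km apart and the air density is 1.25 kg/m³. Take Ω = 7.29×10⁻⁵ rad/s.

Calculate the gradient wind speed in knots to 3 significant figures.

Coriolis parameter at 52°N:
f = 2Ω sin φ = 2 × 7.29×10⁻⁵ × sin 52° = 1.15×10⁻⁴ s⁻¹
Pressure gradient: |∂P/∂n| = 200 Pa / 188000 m = 1.06×10⁻³ Pa/m
Geostrophic speed: V_g = |∂P/∂n|/(fρ) = 1.06×10⁻³/(1.15×10⁻⁴ × 1.25) = 7.41 m/s
Around a low, centrifugal force acts outward with Coriolis, so pressure-gradient force balances both:
(1/ρ)|∂P/∂n| = fV + V²/R  →  V² + fR·V − fR·V_g = 0
With fR = 1.15×10⁻⁴ × 1124×10³ m = 129 m/s:
V = [−fR + √((fR)² + 4 fR V_g)]/2 = [−129 + √(129² + 4×129×7.41)]/2 = 7.03 m/s
Subgeostrophic (V < V_g = 7.41 m/s), as expected around a low.
Converting: 7.03 m/s × 1.944 = 13.7 knots

13.7 knots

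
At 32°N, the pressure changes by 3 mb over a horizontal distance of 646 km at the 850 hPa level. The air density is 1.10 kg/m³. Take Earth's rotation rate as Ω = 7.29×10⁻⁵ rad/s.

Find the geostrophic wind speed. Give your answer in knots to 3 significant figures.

10.6 knots

Coriolis parameter at 32°N:
f = 2Ω sin φ = 2 × 7.29×10⁻⁵ × sin 32° = 7.73×10⁻⁵ s⁻¹
Pressure gradient: |∂P/∂n| = 300 Pa / 646000 m = 4.64×10⁻⁴ Pa/m
Geostrophic balance (pressure-gradient force = Coriolis force):
V_g = (1/(fρ)) |∂P/∂n| = 4.64×10⁻⁴ / (7.73×10⁻⁵ × 1.10) = 5.46 m/s
Converting: 5.46 m/s × 1.944 = 10.6 knots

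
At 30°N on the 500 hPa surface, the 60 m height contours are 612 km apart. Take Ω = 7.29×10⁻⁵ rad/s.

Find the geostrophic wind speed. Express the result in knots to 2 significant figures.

26 knots

Coriolis parameter at 30°N:
f = 2Ω sin φ = 2 × 7.29×10⁻⁵ × sin 30° = 7.29×10⁻⁵ s⁻¹
Height gradient: |∂Z/∂n| = 60 m / 612000 m = 9.80×10⁻⁵
On a pressure surface, geostrophic balance gives V_g = (g/f)|∂Z/∂n|:
V_g = 9.81 × 9.80×10⁻⁵ / 7.29×10⁻⁵ = 13.2 m/s
Converting: 13.2 m/s × 1.944 = 26 knots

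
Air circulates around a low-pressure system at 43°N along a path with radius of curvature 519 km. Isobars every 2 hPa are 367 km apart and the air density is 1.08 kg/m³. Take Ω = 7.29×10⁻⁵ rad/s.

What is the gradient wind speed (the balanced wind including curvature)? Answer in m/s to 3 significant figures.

Coriolis parameter at 43°N:
f = 2Ω sin φ = 2 × 7.29×10⁻⁵ × sin 43° = 9.94×10⁻⁵ s⁻¹
Pressure gradient: |∂P/∂n| = 200 Pa / 367000 m = 5.45×10⁻⁴ Pa/m
Geostrophic speed: V_g = |∂P/∂n|/(fρ) = 5.45×10⁻⁴/(9.94×10⁻⁵ × 1.08) = 5.07 m/s
Around a low, centrifugal force acts outward with Coriolis, so pressure-gradient force balances both:
(1/ρ)|∂P/∂n| = fV + V²/R  →  V² + fR·V − fR·V_g = 0
With fR = 9.94×10⁻⁵ × 519×10³ m = 51.6 m/s:
V = [−fR + √((fR)² + 4 fR V_g)]/2 = [−51.6 + √(51.6² + 4×51.6×5.07)]/2 = 4.65 m/s
Subgeostrophic (V < V_g = 5.07 m/s), as expected around a low.

4.65 m/s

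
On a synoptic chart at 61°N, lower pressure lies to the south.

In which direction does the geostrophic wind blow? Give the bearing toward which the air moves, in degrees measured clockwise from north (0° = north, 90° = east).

The pressure-gradient force points toward the south (bearing 180°).
Geostrophic balance: in the Northern Hemisphere the Coriolis force deflects motion to the right, so the geostrophic wind blows 90° to the right of the pressure-gradient force (low pressure on the left).
Rotating 180° by 90° clockwise gives 270° — the wind blows toward the west.

270°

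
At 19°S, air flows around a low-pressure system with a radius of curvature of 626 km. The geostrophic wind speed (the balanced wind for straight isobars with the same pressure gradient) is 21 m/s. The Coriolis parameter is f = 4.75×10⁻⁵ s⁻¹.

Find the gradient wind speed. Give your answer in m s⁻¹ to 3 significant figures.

Around a low, centrifugal force acts outward with Coriolis, so pressure-gradient force balances both:
(1/ρ)|∂P/∂n| = fV + V²/R  →  V² + fR·V − fR·V_g = 0
With fR = 4.75×10⁻⁵ × 626×10³ m = 29.7 m/s:
V = [−fR + √((fR)² + 4 fR V_g)]/2 = [−29.7 + √(29.7² + 4×29.7×21)]/2 = 14.2 m/s
Subgeostrophic (V < V_g = 21 m/s), as expected around a low.

14.2 m s⁻¹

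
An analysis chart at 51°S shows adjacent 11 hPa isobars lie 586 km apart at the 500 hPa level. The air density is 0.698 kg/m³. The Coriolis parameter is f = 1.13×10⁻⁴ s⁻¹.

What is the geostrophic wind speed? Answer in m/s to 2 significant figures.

24 m/s

Pressure gradient: |∂P/∂n| = 1100 Pa / 586000 m = 1.88×10⁻³ Pa/m
Geostrophic balance (pressure-gradient force = Coriolis force):
V_g = (1/(fρ)) |∂P/∂n| = 1.88×10⁻³ / (1.13×10⁻⁴ × 0.698) = 23.8 m/s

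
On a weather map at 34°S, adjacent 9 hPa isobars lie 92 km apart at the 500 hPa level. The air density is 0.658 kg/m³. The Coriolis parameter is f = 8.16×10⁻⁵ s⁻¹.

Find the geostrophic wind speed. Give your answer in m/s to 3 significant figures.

182 m/s

Pressure gradient: |∂P/∂n| = 900 Pa / 92000 m = 9.78×10⁻³ Pa/m
Geostrophic balance (pressure-gradient force = Coriolis force):
V_g = (1/(fρ)) |∂P/∂n| = 9.78×10⁻³ / (8.16×10⁻⁵ × 0.658) = 182 m/s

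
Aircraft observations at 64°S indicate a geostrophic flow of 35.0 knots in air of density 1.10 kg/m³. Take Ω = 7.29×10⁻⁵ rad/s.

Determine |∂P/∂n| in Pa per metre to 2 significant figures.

2.6×10⁻³ Pa/m

Coriolis parameter at 64°S:
f = 2Ω sin φ = 2 × 7.29×10⁻⁵ × sin 64° = 1.31×10⁻⁴ s⁻¹
Wind speed in SI: 35.0 knots = 18.0 m/s
Geostrophic balance rearranged: |∂P/∂n| = f ρ V_g
|∂P/∂n| = 1.31×10⁻⁴ × 1.10 × 18.0 = 2.60×10⁻³ Pa/m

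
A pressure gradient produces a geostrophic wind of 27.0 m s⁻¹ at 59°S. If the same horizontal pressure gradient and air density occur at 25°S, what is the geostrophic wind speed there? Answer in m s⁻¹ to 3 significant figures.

With the same pressure gradient and density, V_g ∝ 1/f ∝ 1/sin φ.
V₂ = V₁ · sin φ₁ / sin φ₂ = 27.0 × sin 59° / sin 25°
V₂ = 27.0 × 0.8572/0.4226 = 54.8 m s⁻¹

54.8 m s⁻¹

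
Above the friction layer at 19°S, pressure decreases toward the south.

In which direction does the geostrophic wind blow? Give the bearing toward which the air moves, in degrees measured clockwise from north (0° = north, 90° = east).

The pressure-gradient force points toward the south (bearing 180°).
Geostrophic balance: in the Southern Hemisphere the Coriolis force deflects motion to the left, so the geostrophic wind blows 90° to the left of the pressure-gradient force (low pressure on the right).
Rotating 180° by 90° counterclockwise gives 090° — the wind blows toward the east.

090°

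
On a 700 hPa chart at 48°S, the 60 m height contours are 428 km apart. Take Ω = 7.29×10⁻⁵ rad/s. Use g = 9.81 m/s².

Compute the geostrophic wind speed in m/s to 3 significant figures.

12.7 m/s

Coriolis parameter at 48°S:
f = 2Ω sin φ = 2 × 7.29×10⁻⁵ × sin 48° = 1.08×10⁻⁴ s⁻¹
Height gradient: |∂Z/∂n| = 60 m / 428000 m = 1.40×10⁻⁴
On a pressure surface, geostrophic balance gives V_g = (g/f)|∂Z/∂n|:
V_g = 9.81 × 1.40×10⁻⁴ / 1.08×10⁻⁴ = 12.7 m/s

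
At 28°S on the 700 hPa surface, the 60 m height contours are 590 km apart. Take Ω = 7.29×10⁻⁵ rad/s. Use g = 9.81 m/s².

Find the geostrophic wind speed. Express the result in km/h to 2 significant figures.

52 km/h

Coriolis parameter at 28°S:
f = 2Ω sin φ = 2 × 7.29×10⁻⁵ × sin 28° = 6.84×10⁻⁵ s⁻¹
Height gradient: |∂Z/∂n| = 60 m / 590000 m = 1.02×10⁻⁴
On a pressure surface, geostrophic balance gives V_g = (g/f)|∂Z/∂n|:
V_g = 9.81 × 1.02×10⁻⁴ / 6.84×10⁻⁵ = 14.6 m/s
Converting: 14.6 m/s × 3.6 = 52 km/h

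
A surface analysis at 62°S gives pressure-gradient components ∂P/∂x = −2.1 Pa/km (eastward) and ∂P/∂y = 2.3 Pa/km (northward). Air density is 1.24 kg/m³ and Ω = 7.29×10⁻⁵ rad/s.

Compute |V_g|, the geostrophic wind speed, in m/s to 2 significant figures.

Coriolis parameter at 62°S:
f = 2Ω sin φ = 2 × 7.29×10⁻⁵ × sin 62° = 1.29×10⁻⁴ s⁻¹
In the Southern Hemisphere f is negative: f = −1.29×10⁻⁴ s⁻¹.
Component geostrophic relations (x east, y north):
u_g = −(1/(fρ)) ∂P/∂y,  v_g = (1/(fρ)) ∂P/∂x
u_g = −(2.3×10⁻³)/(−1.29×10⁻⁴ × 1.24) = 14.4 m/s;  v_g = (−2.1×10⁻³)/(−1.29×10⁻⁴ × 1.24) = 13.2 m/s
|V_g| = √(u_g² + v_g²) = 19.5 m/s

20 m/s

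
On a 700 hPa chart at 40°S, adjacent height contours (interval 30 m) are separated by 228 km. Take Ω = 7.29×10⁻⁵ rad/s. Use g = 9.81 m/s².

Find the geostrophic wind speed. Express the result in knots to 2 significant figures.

Coriolis parameter at 40°S:
f = 2Ω sin φ = 2 × 7.29×10⁻⁵ × sin 40° = 9.37×10⁻⁵ s⁻¹
Height gradient: |∂Z/∂n| = 30 m / 228000 m = 1.32×10⁻⁴
On a pressure surface, geostrophic balance gives V_g = (g/f)|∂Z/∂n|:
V_g = 9.81 × 1.32×10⁻⁴ / 9.37×10⁻⁵ = 13.8 m/s
Converting: 13.8 m/s × 1.944 = 27 knots

27 knots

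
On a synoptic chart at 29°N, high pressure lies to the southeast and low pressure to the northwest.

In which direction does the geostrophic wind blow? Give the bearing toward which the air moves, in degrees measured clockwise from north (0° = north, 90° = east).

045°

The pressure-gradient force points toward the northwest (bearing 315°).
Geostrophic balance: in the Northern Hemisphere the Coriolis force deflects motion to the right, so the geostrophic wind blows 90° to the right of the pressure-gradient force (low pressure on the left).
Rotating 315° by 90° clockwise gives 045° — the wind blows toward the northeast.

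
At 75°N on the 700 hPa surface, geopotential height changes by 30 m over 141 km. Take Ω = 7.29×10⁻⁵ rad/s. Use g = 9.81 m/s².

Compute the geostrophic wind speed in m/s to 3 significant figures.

14.8 m/s

Coriolis parameter at 75°N:
f = 2Ω sin φ = 2 × 7.29×10⁻⁵ × sin 75° = 1.41×10⁻⁴ s⁻¹
Height gradient: |∂Z/∂n| = 30 m / 141000 m = 2.13×10⁻⁴
On a pressure surface, geostrophic balance gives V_g = (g/f)|∂Z/∂n|:
V_g = 9.81 × 2.13×10⁻⁴ / 1.41×10⁻⁴ = 14.8 m/s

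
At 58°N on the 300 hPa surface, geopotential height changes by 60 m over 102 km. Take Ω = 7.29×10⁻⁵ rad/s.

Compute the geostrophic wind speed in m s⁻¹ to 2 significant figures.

Coriolis parameter at 58°N:
f = 2Ω sin φ = 2 × 7.29×10⁻⁵ × sin 58° = 1.24×10⁻⁴ s⁻¹
Height gradient: |∂Z/∂n| = 60 m / 102000 m = 5.88×10⁻⁴
On a pressure surface, geostrophic balance gives V_g = (g/f)|∂Z/∂n|:
V_g = 9.81 × 5.88×10⁻⁴ / 1.24×10⁻⁴ = 46.7 m/s

47 m s⁻¹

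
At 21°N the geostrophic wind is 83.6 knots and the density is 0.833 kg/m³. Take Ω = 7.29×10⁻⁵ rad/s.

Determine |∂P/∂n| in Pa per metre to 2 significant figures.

1.9×10⁻³ Pa/m

Coriolis parameter at 21°N:
f = 2Ω sin φ = 2 × 7.29×10⁻⁵ × sin 21° = 5.23×10⁻⁵ s⁻¹
Wind speed in SI: 83.6 knots = 43.0 m/s
Geostrophic balance rearranged: |∂P/∂n| = f ρ V_g
|∂P/∂n| = 5.23×10⁻⁵ × 0.833 × 43.0 = 1.87×10⁻³ Pa/m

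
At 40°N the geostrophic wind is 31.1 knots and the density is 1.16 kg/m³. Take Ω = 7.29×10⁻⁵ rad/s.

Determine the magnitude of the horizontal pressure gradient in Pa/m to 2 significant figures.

1.7×10⁻³ Pa/m

Coriolis parameter at 40°N:
f = 2Ω sin φ = 2 × 7.29×10⁻⁵ × sin 40° = 9.37×10⁻⁵ s⁻¹
Wind speed in SI: 31.1 knots = 16.0 m/s
Geostrophic balance rearranged: |∂P/∂n| = f ρ V_g
|∂P/∂n| = 9.37×10⁻⁵ × 1.16 × 16.0 = 1.74×10⁻³ Pa/m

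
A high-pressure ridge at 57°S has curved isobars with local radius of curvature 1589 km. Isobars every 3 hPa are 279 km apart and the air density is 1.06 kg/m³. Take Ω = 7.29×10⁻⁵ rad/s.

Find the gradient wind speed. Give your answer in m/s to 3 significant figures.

8.68 m/s

Coriolis parameter at 57°S:
f = 2Ω sin φ = 2 × 7.29×10⁻⁵ × sin 57° = 1.22×10⁻⁴ s⁻¹
Pressure gradient: |∂P/∂n| = 300 Pa / 279000 m = 1.08×10⁻³ Pa/m
Geostrophic speed: V_g = |∂P/∂n|/(fρ) = 1.08×10⁻³/(1.22×10⁻⁴ × 1.06) = 8.30 m/s
Around a high, pressure-gradient force acts outward with centrifugal, so Coriolis balances both:
fV = (1/ρ)|∂P/∂n| + V²/R  →  V² − fR·V + fR·V_g = 0
With fR = 1.22×10⁻⁴ × 1589×10³ m = 194 m/s:
V = [fR − √((fR)² − 4 fR V_g)]/2 = [194 − √(194² − 4×194×8.3)]/2 = 8.68 m/s
Supergeostrophic (V > V_g = 8.3 m/s), as expected around a high.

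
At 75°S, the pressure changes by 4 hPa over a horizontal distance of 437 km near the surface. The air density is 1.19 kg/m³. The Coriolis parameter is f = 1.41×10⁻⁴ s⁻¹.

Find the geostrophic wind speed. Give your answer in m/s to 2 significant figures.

5.5 m/s

Pressure gradient: |∂P/∂n| = 400 Pa / 437000 m = 9.15×10⁻⁴ Pa/m
Geostrophic balance (pressure-gradient force = Coriolis force):
V_g = (1/(fρ)) |∂P/∂n| = 9.15×10⁻⁴ / (1.41×10⁻⁴ × 1.19) = 5.46 m/s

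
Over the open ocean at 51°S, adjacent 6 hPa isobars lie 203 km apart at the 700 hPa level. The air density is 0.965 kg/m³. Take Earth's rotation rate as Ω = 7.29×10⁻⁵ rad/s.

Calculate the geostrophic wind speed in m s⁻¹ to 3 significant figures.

Coriolis parameter at 51°S:
f = 2Ω sin φ = 2 × 7.29×10⁻⁵ × sin 51° = 1.13×10⁻⁴ s⁻¹
Pressure gradient: |∂P/∂n| = 600 Pa / 203000 m = 2.96×10⁻³ Pa/m
Geostrophic balance (pressure-gradient force = Coriolis force):
V_g = (1/(fρ)) |∂P/∂n| = 2.96×10⁻³ / (1.13×10⁻⁴ × 0.965) = 27.0 m/s

27.0 m s⁻¹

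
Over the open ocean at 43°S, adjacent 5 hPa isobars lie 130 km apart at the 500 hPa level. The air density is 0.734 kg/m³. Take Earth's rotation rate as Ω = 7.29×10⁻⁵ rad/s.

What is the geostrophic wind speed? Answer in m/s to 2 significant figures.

Coriolis parameter at 43°S:
f = 2Ω sin φ = 2 × 7.29×10⁻⁵ × sin 43° = 9.94×10⁻⁵ s⁻¹
Pressure gradient: |∂P/∂n| = 500 Pa / 130000 m = 3.85×10⁻³ Pa/m
Geostrophic balance (pressure-gradient force = Coriolis force):
V_g = (1/(fρ)) |∂P/∂n| = 3.85×10⁻³ / (9.94×10⁻⁵ × 0.734) = 52.7 m/s

53 m/s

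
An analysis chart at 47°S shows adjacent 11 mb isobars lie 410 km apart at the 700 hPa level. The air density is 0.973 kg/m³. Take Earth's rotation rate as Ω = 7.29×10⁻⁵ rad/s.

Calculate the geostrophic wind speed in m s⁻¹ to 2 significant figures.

Coriolis parameter at 47°S:
f = 2Ω sin φ = 2 × 7.29×10⁻⁵ × sin 47° = 1.07×10⁻⁴ s⁻¹
Pressure gradient: |∂P/∂n| = 1100 Pa / 410000 m = 2.68×10⁻³ Pa/m
Geostrophic balance (pressure-gradient force = Coriolis force):
V_g = (1/(fρ)) |∂P/∂n| = 2.68×10⁻³ / (1.07×10⁻⁴ × 0.973) = 25.9 m/s

26 m s⁻¹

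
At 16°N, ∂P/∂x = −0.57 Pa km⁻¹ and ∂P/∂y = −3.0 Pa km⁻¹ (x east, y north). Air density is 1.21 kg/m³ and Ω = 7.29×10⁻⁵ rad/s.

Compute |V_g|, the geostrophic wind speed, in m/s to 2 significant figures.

Coriolis parameter at 16°N:
f = 2Ω sin φ = 2 × 7.29×10⁻⁵ × sin 16° = 4.02×10⁻⁵ s⁻¹
Component geostrophic relations (x east, y north):
u_g = −(1/(fρ)) ∂P/∂y,  v_g = (1/(fρ)) ∂P/∂x
u_g = −(−3.0×10⁻³)/(4.02×10⁻⁵ × 1.21) = 61.7 m/s;  v_g = (−0.57×10⁻³)/(4.02×10⁻⁵ × 1.21) = −11.7 m/s
|V_g| = √(u_g² + v_g²) = 62.8 m/s

63 m/s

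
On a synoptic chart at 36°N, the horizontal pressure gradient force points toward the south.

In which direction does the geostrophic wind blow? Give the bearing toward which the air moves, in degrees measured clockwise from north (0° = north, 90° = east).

270°

The pressure-gradient force points toward the south (bearing 180°).
Geostrophic balance: in the Northern Hemisphere the Coriolis force deflects motion to the right, so the geostrophic wind blows 90° to the right of the pressure-gradient force (low pressure on the left).
Rotating 180° by 90° clockwise gives 270° — the wind blows toward the west.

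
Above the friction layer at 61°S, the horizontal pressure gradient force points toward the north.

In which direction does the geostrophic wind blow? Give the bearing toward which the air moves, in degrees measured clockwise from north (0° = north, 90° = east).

The pressure-gradient force points toward the north (bearing 000°).
Geostrophic balance: in the Southern Hemisphere the Coriolis force deflects motion to the left, so the geostrophic wind blows 90° to the left of the pressure-gradient force (low pressure on the right).
Rotating 000° by 90° counterclockwise gives 270° — the wind blows toward the west.

270°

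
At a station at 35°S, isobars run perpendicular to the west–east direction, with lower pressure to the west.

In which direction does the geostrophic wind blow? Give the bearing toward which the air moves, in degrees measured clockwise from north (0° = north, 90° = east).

180°

The pressure-gradient force points toward the west (bearing 270°).
Geostrophic balance: in the Southern Hemisphere the Coriolis force deflects motion to the left, so the geostrophic wind blows 90° to the left of the pressure-gradient force (low pressure on the right).
Rotating 270° by 90° counterclockwise gives 180° — the wind blows toward the south.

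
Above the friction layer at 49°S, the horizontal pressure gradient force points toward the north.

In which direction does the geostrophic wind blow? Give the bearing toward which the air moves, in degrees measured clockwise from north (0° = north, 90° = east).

The pressure-gradient force points toward the north (bearing 000°).
Geostrophic balance: in the Southern Hemisphere the Coriolis force deflects motion to the left, so the geostrophic wind blows 90° to the left of the pressure-gradient force (low pressure on the right).
Rotating 000° by 90° counterclockwise gives 270° — the wind blows toward the west.

270°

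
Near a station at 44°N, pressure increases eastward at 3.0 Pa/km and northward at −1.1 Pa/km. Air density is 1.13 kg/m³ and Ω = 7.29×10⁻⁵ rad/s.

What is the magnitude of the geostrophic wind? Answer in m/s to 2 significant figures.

Coriolis parameter at 44°N:
f = 2Ω sin φ = 2 × 7.29×10⁻⁵ × sin 44° = 1.01×10⁻⁴ s⁻¹
Component geostrophic relations (x east, y north):
u_g = −(1/(fρ)) ∂P/∂y,  v_g = (1/(fρ)) ∂P/∂x
u_g = −(−1.1×10⁻³)/(1.01×10⁻⁴ × 1.13) = 9.61 m/s;  v_g = (3.0×10⁻³)/(1.01×10⁻⁴ × 1.13) = 26.2 m/s
|V_g| = √(u_g² + v_g²) = 27.9 m/s

28 m/s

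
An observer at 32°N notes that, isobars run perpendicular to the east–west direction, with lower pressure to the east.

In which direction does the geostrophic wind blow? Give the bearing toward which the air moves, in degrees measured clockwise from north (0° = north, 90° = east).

The pressure-gradient force points toward the east (bearing 090°).
Geostrophic balance: in the Northern Hemisphere the Coriolis force deflects motion to the right, so the geostrophic wind blows 90° to the right of the pressure-gradient force (low pressure on the left).
Rotating 090° by 90° clockwise gives 180° — the wind blows toward the south.

180°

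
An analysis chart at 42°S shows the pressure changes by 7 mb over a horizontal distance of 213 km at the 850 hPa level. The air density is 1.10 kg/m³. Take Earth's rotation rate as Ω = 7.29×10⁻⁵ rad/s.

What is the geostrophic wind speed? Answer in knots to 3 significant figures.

59.5 knots

Coriolis parameter at 42°S:
f = 2Ω sin φ = 2 × 7.29×10⁻⁵ × sin 42° = 9.76×10⁻⁵ s⁻¹
Pressure gradient: |∂P/∂n| = 700 Pa / 213000 m = 3.29×10⁻³ Pa/m
Geostrophic balance (pressure-gradient force = Coriolis force):
V_g = (1/(fρ)) |∂P/∂n| = 3.29×10⁻³ / (9.76×10⁻⁵ × 1.10) = 30.6 m/s
Converting: 30.6 m/s × 1.944 = 59.5 knots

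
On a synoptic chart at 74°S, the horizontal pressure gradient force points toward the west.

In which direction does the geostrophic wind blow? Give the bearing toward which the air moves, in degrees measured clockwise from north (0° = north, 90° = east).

The pressure-gradient force points toward the west (bearing 270°).
Geostrophic balance: in the Southern Hemisphere the Coriolis force deflects motion to the left, so the geostrophic wind blows 90° to the left of the pressure-gradient force (low pressure on the right).
Rotating 270° by 90° counterclockwise gives 180° — the wind blows toward the south.

180°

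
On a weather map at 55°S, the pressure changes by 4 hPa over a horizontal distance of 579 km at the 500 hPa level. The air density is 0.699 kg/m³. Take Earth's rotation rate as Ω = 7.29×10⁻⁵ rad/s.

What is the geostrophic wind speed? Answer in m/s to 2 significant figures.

8.3 m/s

Coriolis parameter at 55°S:
f = 2Ω sin φ = 2 × 7.29×10⁻⁵ × sin 55° = 1.19×10⁻⁴ s⁻¹
Pressure gradient: |∂P/∂n| = 400 Pa / 579000 m = 6.91×10⁻⁴ Pa/m
Geostrophic balance (pressure-gradient force = Coriolis force):
V_g = (1/(fρ)) |∂P/∂n| = 6.91×10⁻⁴ / (1.19×10⁻⁴ × 0.699) = 8.28 m/s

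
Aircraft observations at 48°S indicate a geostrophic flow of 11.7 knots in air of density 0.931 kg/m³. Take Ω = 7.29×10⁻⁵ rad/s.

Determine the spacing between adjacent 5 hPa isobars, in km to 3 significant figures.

824 km

Coriolis parameter at 48°S:
f = 2Ω sin φ = 2 × 7.29×10⁻⁵ × sin 48° = 1.08×10⁻⁴ s⁻¹
Wind speed in SI: 11.7 knots = 6.02 m/s
Geostrophic balance rearranged: |∂P/∂n| = f ρ V_g
|∂P/∂n| = 1.08×10⁻⁴ × 0.931 × 6.02 = 6.07×10⁻⁴ Pa/m
Isobar spacing: Δn = ΔP/|∂P/∂n| = 500 Pa / 6.07×10⁻⁴ Pa/m = 823503 m ≈ 824 km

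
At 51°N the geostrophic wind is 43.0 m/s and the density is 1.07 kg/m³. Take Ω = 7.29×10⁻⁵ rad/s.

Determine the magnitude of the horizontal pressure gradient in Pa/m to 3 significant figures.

5.21×10⁻³ Pa/m

Coriolis parameter at 51°N:
f = 2Ω sin φ = 2 × 7.29×10⁻⁵ × sin 51° = 1.13×10⁻⁴ s⁻¹
Geostrophic balance rearranged: |∂P/∂n| = f ρ V_g
|∂P/∂n| = 1.13×10⁻⁴ × 1.07 × 43.0 = 5.21×10⁻³ Pa/m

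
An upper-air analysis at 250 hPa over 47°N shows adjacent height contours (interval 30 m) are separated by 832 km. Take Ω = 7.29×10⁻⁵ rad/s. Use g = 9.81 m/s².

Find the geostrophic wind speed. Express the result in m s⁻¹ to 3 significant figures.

3.32 m s⁻¹

Coriolis parameter at 47°N:
f = 2Ω sin φ = 2 × 7.29×10⁻⁵ × sin 47° = 1.07×10⁻⁴ s⁻¹
Height gradient: |∂Z/∂n| = 30 m / 832000 m = 3.61×10⁻⁵
On a pressure surface, geostrophic balance gives V_g = (g/f)|∂Z/∂n|:
V_g = 9.81 × 3.61×10⁻⁵ / 1.07×10⁻⁴ = 3.32 m/s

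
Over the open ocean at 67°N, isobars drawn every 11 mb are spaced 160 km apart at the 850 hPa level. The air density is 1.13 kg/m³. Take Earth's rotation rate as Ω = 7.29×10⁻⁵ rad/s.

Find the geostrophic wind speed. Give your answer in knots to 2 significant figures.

88 knots

Coriolis parameter at 67°N:
f = 2Ω sin φ = 2 × 7.29×10⁻⁵ × sin 67° = 1.34×10⁻⁴ s⁻¹
Pressure gradient: |∂P/∂n| = 1100 Pa / 160000 m = 6.88×10⁻³ Pa/m
Geostrophic balance (pressure-gradient force = Coriolis force):
V_g = (1/(fρ)) |∂P/∂n| = 6.88×10⁻³ / (1.34×10⁻⁴ × 1.13) = 45.3 m/s
Converting: 45.3 m/s × 1.944 = 88 knots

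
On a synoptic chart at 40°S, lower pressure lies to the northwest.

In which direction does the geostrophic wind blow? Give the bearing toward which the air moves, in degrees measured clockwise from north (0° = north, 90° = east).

225°

The pressure-gradient force points toward the northwest (bearing 315°).
Geostrophic balance: in the Southern Hemisphere the Coriolis force deflects motion to the left, so the geostrophic wind blows 90° to the left of the pressure-gradient force (low pressure on the right).
Rotating 315° by 90° counterclockwise gives 225° — the wind blows toward the southwest.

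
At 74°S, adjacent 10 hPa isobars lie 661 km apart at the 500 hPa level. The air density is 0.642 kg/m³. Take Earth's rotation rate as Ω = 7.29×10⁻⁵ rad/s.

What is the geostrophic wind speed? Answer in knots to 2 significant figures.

33 knots

Coriolis parameter at 74°S:
f = 2Ω sin φ = 2 × 7.29×10⁻⁵ × sin 74° = 1.40×10⁻⁴ s⁻¹
Pressure gradient: |∂P/∂n| = 1000 Pa / 661000 m = 1.51×10⁻³ Pa/m
Geostrophic balance (pressure-gradient force = Coriolis force):
V_g = (1/(fρ)) |∂P/∂n| = 1.51×10⁻³ / (1.40×10⁻⁴ × 0.642) = 16.8 m/s
Converting: 16.8 m/s × 1.944 = 33 knots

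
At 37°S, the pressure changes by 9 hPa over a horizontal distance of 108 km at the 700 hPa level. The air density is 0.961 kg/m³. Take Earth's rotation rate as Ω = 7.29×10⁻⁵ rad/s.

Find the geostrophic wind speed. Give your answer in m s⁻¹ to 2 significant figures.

Coriolis parameter at 37°S:
f = 2Ω sin φ = 2 × 7.29×10⁻⁵ × sin 37° = 8.77×10⁻⁵ s⁻¹
Pressure gradient: |∂P/∂n| = 900 Pa / 108000 m = 8.33×10⁻³ Pa/m
Geostrophic balance (pressure-gradient force = Coriolis force):
V_g = (1/(fρ)) |∂P/∂n| = 8.33×10⁻³ / (8.77×10⁻⁵ × 0.961) = 98.8 m/s

99 m s⁻¹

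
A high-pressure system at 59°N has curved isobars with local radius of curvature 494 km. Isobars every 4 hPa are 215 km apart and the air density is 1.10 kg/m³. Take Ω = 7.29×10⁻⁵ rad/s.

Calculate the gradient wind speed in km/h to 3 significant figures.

Coriolis parameter at 59°N:
f = 2Ω sin φ = 2 × 7.29×10⁻⁵ × sin 59° = 1.25×10⁻⁴ s⁻¹
Pressure gradient: |∂P/∂n| = 400 Pa / 215000 m = 1.86×10⁻³ Pa/m
Geostrophic speed: V_g = |∂P/∂n|/(fρ) = 1.86×10⁻³/(1.25×10⁻⁴ × 1.10) = 13.5 m/s
Around a high, pressure-gradient force acts outward with centrifugal, so Coriolis balances both:
fV = (1/ρ)|∂P/∂n| + V²/R  →  V² − fR·V + fR·V_g = 0
With fR = 1.25×10⁻⁴ × 494×10³ m = 61.7 m/s:
V = [fR − √((fR)² − 4 fR V_g)]/2 = [61.7 − √(61.7² − 4×61.7×13.5)]/2 = 20 m/s
Supergeostrophic (V > V_g = 13.5 m/s), as expected around a high.
Converting: 20 m/s × 3.6 = 72.1 km/h

72.1 km/h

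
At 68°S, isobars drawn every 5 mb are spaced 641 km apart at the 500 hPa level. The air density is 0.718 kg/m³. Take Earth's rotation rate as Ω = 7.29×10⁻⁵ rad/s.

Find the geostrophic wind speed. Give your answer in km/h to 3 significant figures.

Coriolis parameter at 68°S:
f = 2Ω sin φ = 2 × 7.29×10⁻⁵ × sin 68° = 1.35×10⁻⁴ s⁻¹
Pressure gradient: |∂P/∂n| = 500 Pa / 641000 m = 7.80×10⁻⁴ Pa/m
Geostrophic balance (pressure-gradient force = Coriolis force):
V_g = (1/(fρ)) |∂P/∂n| = 7.80×10⁻⁴ / (1.35×10⁻⁴ × 0.718) = 8.04 m/s
Converting: 8.04 m/s × 3.6 = 28.9 km/h

28.9 km/h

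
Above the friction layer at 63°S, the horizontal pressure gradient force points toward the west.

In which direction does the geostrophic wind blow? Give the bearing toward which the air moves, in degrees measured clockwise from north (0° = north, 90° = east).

The pressure-gradient force points toward the west (bearing 270°).
Geostrophic balance: in the Southern Hemisphere the Coriolis force deflects motion to the left, so the geostrophic wind blows 90° to the left of the pressure-gradient force (low pressure on the right).
Rotating 270° by 90° counterclockwise gives 180° — the wind blows toward the south.

180°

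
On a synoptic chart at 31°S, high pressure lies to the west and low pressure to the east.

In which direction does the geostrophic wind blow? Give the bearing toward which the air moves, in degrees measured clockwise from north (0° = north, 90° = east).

The pressure-gradient force points toward the east (bearing 090°).
Geostrophic balance: in the Southern Hemisphere the Coriolis force deflects motion to the left, so the geostrophic wind blows 90° to the left of the pressure-gradient force (low pressure on the right).
Rotating 090° by 90° counterclockwise gives 000° — the wind blows toward the north.

000°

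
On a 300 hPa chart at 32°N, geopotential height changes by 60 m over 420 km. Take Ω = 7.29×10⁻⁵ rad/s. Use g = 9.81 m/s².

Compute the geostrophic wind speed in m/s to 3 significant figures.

Coriolis parameter at 32°N:
f = 2Ω sin φ = 2 × 7.29×10⁻⁵ × sin 32° = 7.73×10⁻⁵ s⁻¹
Height gradient: |∂Z/∂n| = 60 m / 420000 m = 1.43×10⁻⁴
On a pressure surface, geostrophic balance gives V_g = (g/f)|∂Z/∂n|:
V_g = 9.81 × 1.43×10⁻⁴ / 7.73×10⁻⁵ = 18.1 m/s

18.1 m/s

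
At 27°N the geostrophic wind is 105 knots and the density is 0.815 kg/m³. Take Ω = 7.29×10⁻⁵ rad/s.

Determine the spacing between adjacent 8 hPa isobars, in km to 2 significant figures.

270 km

Coriolis parameter at 27°N:
f = 2Ω sin φ = 2 × 7.29×10⁻⁵ × sin 27° = 6.62×10⁻⁵ s⁻¹
Wind speed in SI: 105 knots = 54.0 m/s
Geostrophic balance rearranged: |∂P/∂n| = f ρ V_g
|∂P/∂n| = 6.62×10⁻⁵ × 0.815 × 54.0 = 2.91×10⁻³ Pa/m
Isobar spacing: Δn = ΔP/|∂P/∂n| = 800 Pa / 2.91×10⁻³ Pa/m = 274537 m ≈ 270 km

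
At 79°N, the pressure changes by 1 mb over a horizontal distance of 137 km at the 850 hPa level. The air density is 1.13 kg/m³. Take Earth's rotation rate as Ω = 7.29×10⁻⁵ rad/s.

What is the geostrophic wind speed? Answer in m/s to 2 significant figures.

Coriolis parameter at 79°N:
f = 2Ω sin φ = 2 × 7.29×10⁻⁵ × sin 79° = 1.43×10⁻⁴ s⁻¹
Pressure gradient: |∂P/∂n| = 100 Pa / 137000 m = 7.30×10⁻⁴ Pa/m
Geostrophic balance (pressure-gradient force = Coriolis force):
V_g = (1/(fρ)) |∂P/∂n| = 7.30×10⁻⁴ / (1.43×10⁻⁴ × 1.13) = 4.51 m/s

4.5 m/s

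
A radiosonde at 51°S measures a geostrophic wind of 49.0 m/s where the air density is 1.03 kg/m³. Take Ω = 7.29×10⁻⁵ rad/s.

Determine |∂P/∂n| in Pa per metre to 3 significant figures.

Coriolis parameter at 51°S:
f = 2Ω sin φ = 2 × 7.29×10⁻⁵ × sin 51° = 1.13×10⁻⁴ s⁻¹
Geostrophic balance rearranged: |∂P/∂n| = f ρ V_g
|∂P/∂n| = 1.13×10⁻⁴ × 1.03 × 49.0 = 5.72×10⁻³ Pa/m

5.72×10⁻³ Pa/m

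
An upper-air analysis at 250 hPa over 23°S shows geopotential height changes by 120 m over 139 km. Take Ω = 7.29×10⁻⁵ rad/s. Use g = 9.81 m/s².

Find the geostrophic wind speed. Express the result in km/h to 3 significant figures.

535 km/h

Coriolis parameter at 23°S:
f = 2Ω sin φ = 2 × 7.29×10⁻⁵ × sin 23° = 5.70×10⁻⁵ s⁻¹
Height gradient: |∂Z/∂n| = 120 m / 139000 m = 8.63×10⁻⁴
On a pressure surface, geostrophic balance gives V_g = (g/f)|∂Z/∂n|:
V_g = 9.81 × 8.63×10⁻⁴ / 5.70×10⁻⁵ = 149 m/s
Converting: 149 m/s × 3.6 = 535 km/h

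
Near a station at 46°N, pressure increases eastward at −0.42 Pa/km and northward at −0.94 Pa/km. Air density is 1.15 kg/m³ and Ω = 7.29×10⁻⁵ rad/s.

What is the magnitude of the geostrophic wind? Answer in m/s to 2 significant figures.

8.5 m/s

Coriolis parameter at 46°N:
f = 2Ω sin φ = 2 × 7.29×10⁻⁵ × sin 46° = 1.05×10⁻⁴ s⁻¹
Component geostrophic relations (x east, y north):
u_g = −(1/(fρ)) ∂P/∂y,  v_g = (1/(fρ)) ∂P/∂x
u_g = −(−0.94×10⁻³)/(1.05×10⁻⁴ × 1.15) = 7.79 m/s;  v_g = (−0.42×10⁻³)/(1.05×10⁻⁴ × 1.15) = −3.48 m/s
|V_g| = √(u_g² + v_g²) = 8.54 m/s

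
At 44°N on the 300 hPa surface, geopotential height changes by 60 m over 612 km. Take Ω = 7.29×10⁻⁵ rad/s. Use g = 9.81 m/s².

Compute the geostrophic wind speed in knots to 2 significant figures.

18 knots

Coriolis parameter at 44°N:
f = 2Ω sin φ = 2 × 7.29×10⁻⁵ × sin 44° = 1.01×10⁻⁴ s⁻¹
Height gradient: |∂Z/∂n| = 60 m / 612000 m = 9.80×10⁻⁵
On a pressure surface, geostrophic balance gives V_g = (g/f)|∂Z/∂n|:
V_g = 9.81 × 9.80×10⁻⁵ / 1.01×10⁻⁴ = 9.50 m/s
Converting: 9.50 m/s × 1.944 = 18 knots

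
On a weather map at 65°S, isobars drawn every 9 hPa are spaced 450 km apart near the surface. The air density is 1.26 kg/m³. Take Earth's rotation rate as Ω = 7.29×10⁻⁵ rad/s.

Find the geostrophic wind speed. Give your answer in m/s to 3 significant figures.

Coriolis parameter at 65°S:
f = 2Ω sin φ = 2 × 7.29×10⁻⁵ × sin 65° = 1.32×10⁻⁴ s⁻¹
Pressure gradient: |∂P/∂n| = 900 Pa / 450000 m = 2.00×10⁻³ Pa/m
Geostrophic balance (pressure-gradient force = Coriolis force):
V_g = (1/(fρ)) |∂P/∂n| = 2.00×10⁻³ / (1.32×10⁻⁴ × 1.26) = 12.0 m/s

12.0 m/s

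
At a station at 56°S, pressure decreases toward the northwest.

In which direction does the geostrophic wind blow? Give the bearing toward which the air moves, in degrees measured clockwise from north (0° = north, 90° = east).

The pressure-gradient force points toward the northwest (bearing 315°).
Geostrophic balance: in the Southern Hemisphere the Coriolis force deflects motion to the left, so the geostrophic wind blows 90° to the left of the pressure-gradient force (low pressure on the right).
Rotating 315° by 90° counterclockwise gives 225° — the wind blows toward the southwest.

225°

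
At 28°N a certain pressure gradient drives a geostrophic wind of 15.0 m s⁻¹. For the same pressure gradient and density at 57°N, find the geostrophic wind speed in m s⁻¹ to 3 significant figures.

With the same pressure gradient and density, V_g ∝ 1/f ∝ 1/sin φ.
V₂ = V₁ · sin φ₁ / sin φ₂ = 15.0 × sin 28° / sin 57°
V₂ = 15.0 × 0.4695/0.8387 = 8.40 m s⁻¹

8.40 m s⁻¹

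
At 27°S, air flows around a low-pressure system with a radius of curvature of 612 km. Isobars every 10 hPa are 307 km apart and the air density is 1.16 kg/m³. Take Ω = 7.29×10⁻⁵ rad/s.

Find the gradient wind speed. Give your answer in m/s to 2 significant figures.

26 m/s

Coriolis parameter at 27°S:
f = 2Ω sin φ = 2 × 7.29×10⁻⁵ × sin 27° = 6.62×10⁻⁵ s⁻¹
Pressure gradient: |∂P/∂n| = 1000 Pa / 307000 m = 3.26×10⁻³ Pa/m
Geostrophic speed: V_g = |∂P/∂n|/(fρ) = 3.26×10⁻³/(6.62×10⁻⁵ × 1.16) = 42.4 m/s
Around a low, centrifugal force acts outward with Coriolis, so pressure-gradient force balances both:
(1/ρ)|∂P/∂n| = fV + V²/R  →  V² + fR·V − fR·V_g = 0
With fR = 6.62×10⁻⁵ × 612×10³ m = 40.5 m/s:
V = [−fR + √((fR)² + 4 fR V_g)]/2 = [−40.5 + √(40.5² + 4×40.5×42.4)]/2 = 25.9 m/s
Subgeostrophic (V < V_g = 42.4 m/s), as expected around a low.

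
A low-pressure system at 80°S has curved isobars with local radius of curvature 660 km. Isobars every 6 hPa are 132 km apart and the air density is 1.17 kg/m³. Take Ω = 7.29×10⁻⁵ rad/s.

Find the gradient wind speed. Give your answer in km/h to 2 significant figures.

79 km/h

Coriolis parameter at 80°S:
f = 2Ω sin φ = 2 × 7.29×10⁻⁵ × sin 80° = 1.44×10⁻⁴ s⁻¹
Pressure gradient: |∂P/∂n| = 600 Pa / 132000 m = 4.55×10⁻³ Pa/m
Geostrophic speed: V_g = |∂P/∂n|/(fρ) = 4.55×10⁻³/(1.44×10⁻⁴ × 1.17) = 27.1 m/s
Around a low, centrifugal force acts outward with Coriolis, so pressure-gradient force balances both:
(1/ρ)|∂P/∂n| = fV + V²/R  →  V² + fR·V − fR·V_g = 0
With fR = 1.44×10⁻⁴ × 660×10³ m = 94.8 m/s:
V = [−fR + √((fR)² + 4 fR V_g)]/2 = [−94.8 + √(94.8² + 4×94.8×27.1)]/2 = 22 m/s
Subgeostrophic (V < V_g = 27.1 m/s), as expected around a low.
Converting: 22 m/s × 3.6 = 79 km/h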